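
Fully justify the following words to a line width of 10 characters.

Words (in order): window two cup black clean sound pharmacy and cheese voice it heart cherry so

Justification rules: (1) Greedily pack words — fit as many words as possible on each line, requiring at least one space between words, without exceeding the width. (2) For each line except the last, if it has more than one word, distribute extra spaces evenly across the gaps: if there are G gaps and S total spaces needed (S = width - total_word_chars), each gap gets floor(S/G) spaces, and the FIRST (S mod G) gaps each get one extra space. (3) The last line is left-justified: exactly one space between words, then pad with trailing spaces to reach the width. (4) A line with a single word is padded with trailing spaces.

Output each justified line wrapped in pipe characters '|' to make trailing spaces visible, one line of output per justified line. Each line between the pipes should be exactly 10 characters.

Answer: |window two|
|cup  black|
|clean     |
|sound     |
|pharmacy  |
|and cheese|
|voice   it|
|heart     |
|cherry so |

Derivation:
Line 1: ['window', 'two'] (min_width=10, slack=0)
Line 2: ['cup', 'black'] (min_width=9, slack=1)
Line 3: ['clean'] (min_width=5, slack=5)
Line 4: ['sound'] (min_width=5, slack=5)
Line 5: ['pharmacy'] (min_width=8, slack=2)
Line 6: ['and', 'cheese'] (min_width=10, slack=0)
Line 7: ['voice', 'it'] (min_width=8, slack=2)
Line 8: ['heart'] (min_width=5, slack=5)
Line 9: ['cherry', 'so'] (min_width=9, slack=1)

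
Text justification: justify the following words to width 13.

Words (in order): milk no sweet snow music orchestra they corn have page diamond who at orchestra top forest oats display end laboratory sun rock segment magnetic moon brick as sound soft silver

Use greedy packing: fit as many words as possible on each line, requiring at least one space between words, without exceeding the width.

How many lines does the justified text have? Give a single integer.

Line 1: ['milk', 'no', 'sweet'] (min_width=13, slack=0)
Line 2: ['snow', 'music'] (min_width=10, slack=3)
Line 3: ['orchestra'] (min_width=9, slack=4)
Line 4: ['they', 'corn'] (min_width=9, slack=4)
Line 5: ['have', 'page'] (min_width=9, slack=4)
Line 6: ['diamond', 'who'] (min_width=11, slack=2)
Line 7: ['at', 'orchestra'] (min_width=12, slack=1)
Line 8: ['top', 'forest'] (min_width=10, slack=3)
Line 9: ['oats', 'display'] (min_width=12, slack=1)
Line 10: ['end'] (min_width=3, slack=10)
Line 11: ['laboratory'] (min_width=10, slack=3)
Line 12: ['sun', 'rock'] (min_width=8, slack=5)
Line 13: ['segment'] (min_width=7, slack=6)
Line 14: ['magnetic', 'moon'] (min_width=13, slack=0)
Line 15: ['brick', 'as'] (min_width=8, slack=5)
Line 16: ['sound', 'soft'] (min_width=10, slack=3)
Line 17: ['silver'] (min_width=6, slack=7)
Total lines: 17

Answer: 17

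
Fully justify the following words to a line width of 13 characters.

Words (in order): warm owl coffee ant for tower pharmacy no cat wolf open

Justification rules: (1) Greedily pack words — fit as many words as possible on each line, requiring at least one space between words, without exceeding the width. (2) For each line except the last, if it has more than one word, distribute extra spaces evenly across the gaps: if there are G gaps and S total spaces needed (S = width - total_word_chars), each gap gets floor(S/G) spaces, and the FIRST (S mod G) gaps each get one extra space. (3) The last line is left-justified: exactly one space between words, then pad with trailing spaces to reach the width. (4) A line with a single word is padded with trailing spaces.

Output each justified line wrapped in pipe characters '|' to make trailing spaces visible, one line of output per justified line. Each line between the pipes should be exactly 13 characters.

Answer: |warm      owl|
|coffee    ant|
|for     tower|
|pharmacy   no|
|cat wolf open|

Derivation:
Line 1: ['warm', 'owl'] (min_width=8, slack=5)
Line 2: ['coffee', 'ant'] (min_width=10, slack=3)
Line 3: ['for', 'tower'] (min_width=9, slack=4)
Line 4: ['pharmacy', 'no'] (min_width=11, slack=2)
Line 5: ['cat', 'wolf', 'open'] (min_width=13, slack=0)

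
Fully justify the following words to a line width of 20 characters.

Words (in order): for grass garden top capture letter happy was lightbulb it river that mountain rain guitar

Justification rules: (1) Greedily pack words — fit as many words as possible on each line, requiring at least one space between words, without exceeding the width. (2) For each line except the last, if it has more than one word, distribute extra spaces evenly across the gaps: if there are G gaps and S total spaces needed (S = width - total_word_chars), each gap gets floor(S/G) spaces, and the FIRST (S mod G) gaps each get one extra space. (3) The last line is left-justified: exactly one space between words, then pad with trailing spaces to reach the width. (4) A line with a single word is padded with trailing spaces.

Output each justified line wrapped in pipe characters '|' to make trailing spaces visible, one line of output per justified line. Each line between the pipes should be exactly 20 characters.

Line 1: ['for', 'grass', 'garden', 'top'] (min_width=20, slack=0)
Line 2: ['capture', 'letter', 'happy'] (min_width=20, slack=0)
Line 3: ['was', 'lightbulb', 'it'] (min_width=16, slack=4)
Line 4: ['river', 'that', 'mountain'] (min_width=19, slack=1)
Line 5: ['rain', 'guitar'] (min_width=11, slack=9)

Answer: |for grass garden top|
|capture letter happy|
|was   lightbulb   it|
|river  that mountain|
|rain guitar         |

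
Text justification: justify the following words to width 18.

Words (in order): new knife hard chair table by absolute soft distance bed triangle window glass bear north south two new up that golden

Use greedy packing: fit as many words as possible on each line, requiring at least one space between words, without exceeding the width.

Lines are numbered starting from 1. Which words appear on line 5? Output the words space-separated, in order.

Answer: triangle window

Derivation:
Line 1: ['new', 'knife', 'hard'] (min_width=14, slack=4)
Line 2: ['chair', 'table', 'by'] (min_width=14, slack=4)
Line 3: ['absolute', 'soft'] (min_width=13, slack=5)
Line 4: ['distance', 'bed'] (min_width=12, slack=6)
Line 5: ['triangle', 'window'] (min_width=15, slack=3)
Line 6: ['glass', 'bear', 'north'] (min_width=16, slack=2)
Line 7: ['south', 'two', 'new', 'up'] (min_width=16, slack=2)
Line 8: ['that', 'golden'] (min_width=11, slack=7)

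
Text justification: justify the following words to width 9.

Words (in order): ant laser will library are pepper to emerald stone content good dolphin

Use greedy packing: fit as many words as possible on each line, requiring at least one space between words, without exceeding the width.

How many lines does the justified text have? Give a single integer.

Answer: 10

Derivation:
Line 1: ['ant', 'laser'] (min_width=9, slack=0)
Line 2: ['will'] (min_width=4, slack=5)
Line 3: ['library'] (min_width=7, slack=2)
Line 4: ['are'] (min_width=3, slack=6)
Line 5: ['pepper', 'to'] (min_width=9, slack=0)
Line 6: ['emerald'] (min_width=7, slack=2)
Line 7: ['stone'] (min_width=5, slack=4)
Line 8: ['content'] (min_width=7, slack=2)
Line 9: ['good'] (min_width=4, slack=5)
Line 10: ['dolphin'] (min_width=7, slack=2)
Total lines: 10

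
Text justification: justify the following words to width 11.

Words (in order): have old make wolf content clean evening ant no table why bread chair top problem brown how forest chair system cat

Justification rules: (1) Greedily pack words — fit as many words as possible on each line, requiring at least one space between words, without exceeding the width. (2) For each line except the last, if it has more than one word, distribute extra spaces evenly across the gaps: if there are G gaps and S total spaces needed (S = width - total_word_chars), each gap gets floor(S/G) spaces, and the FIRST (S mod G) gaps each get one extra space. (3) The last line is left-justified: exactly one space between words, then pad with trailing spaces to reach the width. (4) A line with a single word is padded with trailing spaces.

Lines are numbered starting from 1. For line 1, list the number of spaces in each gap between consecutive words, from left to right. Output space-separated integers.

Line 1: ['have', 'old'] (min_width=8, slack=3)
Line 2: ['make', 'wolf'] (min_width=9, slack=2)
Line 3: ['content'] (min_width=7, slack=4)
Line 4: ['clean'] (min_width=5, slack=6)
Line 5: ['evening', 'ant'] (min_width=11, slack=0)
Line 6: ['no', 'table'] (min_width=8, slack=3)
Line 7: ['why', 'bread'] (min_width=9, slack=2)
Line 8: ['chair', 'top'] (min_width=9, slack=2)
Line 9: ['problem'] (min_width=7, slack=4)
Line 10: ['brown', 'how'] (min_width=9, slack=2)
Line 11: ['forest'] (min_width=6, slack=5)
Line 12: ['chair'] (min_width=5, slack=6)
Line 13: ['system', 'cat'] (min_width=10, slack=1)

Answer: 4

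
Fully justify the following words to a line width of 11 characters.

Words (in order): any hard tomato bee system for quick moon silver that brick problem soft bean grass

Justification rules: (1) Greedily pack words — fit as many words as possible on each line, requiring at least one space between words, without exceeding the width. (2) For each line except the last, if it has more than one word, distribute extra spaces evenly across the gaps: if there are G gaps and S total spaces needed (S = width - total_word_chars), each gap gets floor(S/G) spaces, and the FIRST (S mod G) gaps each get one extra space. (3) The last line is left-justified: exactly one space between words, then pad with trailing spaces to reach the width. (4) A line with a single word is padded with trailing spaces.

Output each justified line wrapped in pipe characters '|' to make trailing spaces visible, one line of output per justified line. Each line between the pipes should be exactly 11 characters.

Answer: |any    hard|
|tomato  bee|
|system  for|
|quick  moon|
|silver that|
|brick      |
|problem    |
|soft   bean|
|grass      |

Derivation:
Line 1: ['any', 'hard'] (min_width=8, slack=3)
Line 2: ['tomato', 'bee'] (min_width=10, slack=1)
Line 3: ['system', 'for'] (min_width=10, slack=1)
Line 4: ['quick', 'moon'] (min_width=10, slack=1)
Line 5: ['silver', 'that'] (min_width=11, slack=0)
Line 6: ['brick'] (min_width=5, slack=6)
Line 7: ['problem'] (min_width=7, slack=4)
Line 8: ['soft', 'bean'] (min_width=9, slack=2)
Line 9: ['grass'] (min_width=5, slack=6)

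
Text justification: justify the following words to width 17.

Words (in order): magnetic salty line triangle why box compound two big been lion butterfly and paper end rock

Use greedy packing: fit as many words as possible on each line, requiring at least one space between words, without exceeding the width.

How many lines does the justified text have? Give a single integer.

Answer: 6

Derivation:
Line 1: ['magnetic', 'salty'] (min_width=14, slack=3)
Line 2: ['line', 'triangle', 'why'] (min_width=17, slack=0)
Line 3: ['box', 'compound', 'two'] (min_width=16, slack=1)
Line 4: ['big', 'been', 'lion'] (min_width=13, slack=4)
Line 5: ['butterfly', 'and'] (min_width=13, slack=4)
Line 6: ['paper', 'end', 'rock'] (min_width=14, slack=3)
Total lines: 6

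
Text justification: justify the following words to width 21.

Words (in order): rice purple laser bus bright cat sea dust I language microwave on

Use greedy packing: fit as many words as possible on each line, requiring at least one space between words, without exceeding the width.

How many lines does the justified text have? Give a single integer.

Line 1: ['rice', 'purple', 'laser', 'bus'] (min_width=21, slack=0)
Line 2: ['bright', 'cat', 'sea', 'dust', 'I'] (min_width=21, slack=0)
Line 3: ['language', 'microwave', 'on'] (min_width=21, slack=0)
Total lines: 3

Answer: 3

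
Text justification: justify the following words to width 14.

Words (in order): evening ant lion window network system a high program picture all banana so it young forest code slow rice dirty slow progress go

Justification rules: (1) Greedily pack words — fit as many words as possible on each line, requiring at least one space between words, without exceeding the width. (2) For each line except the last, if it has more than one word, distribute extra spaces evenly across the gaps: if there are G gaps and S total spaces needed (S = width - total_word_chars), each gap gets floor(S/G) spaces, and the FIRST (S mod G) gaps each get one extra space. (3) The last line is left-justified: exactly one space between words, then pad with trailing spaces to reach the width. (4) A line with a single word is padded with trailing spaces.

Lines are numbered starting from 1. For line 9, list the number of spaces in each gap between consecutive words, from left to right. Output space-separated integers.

Line 1: ['evening', 'ant'] (min_width=11, slack=3)
Line 2: ['lion', 'window'] (min_width=11, slack=3)
Line 3: ['network', 'system'] (min_width=14, slack=0)
Line 4: ['a', 'high', 'program'] (min_width=14, slack=0)
Line 5: ['picture', 'all'] (min_width=11, slack=3)
Line 6: ['banana', 'so', 'it'] (min_width=12, slack=2)
Line 7: ['young', 'forest'] (min_width=12, slack=2)
Line 8: ['code', 'slow', 'rice'] (min_width=14, slack=0)
Line 9: ['dirty', 'slow'] (min_width=10, slack=4)
Line 10: ['progress', 'go'] (min_width=11, slack=3)

Answer: 5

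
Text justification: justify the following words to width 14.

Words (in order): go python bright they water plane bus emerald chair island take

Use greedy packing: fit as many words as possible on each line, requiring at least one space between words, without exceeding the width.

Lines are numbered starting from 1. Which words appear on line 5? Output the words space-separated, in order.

Answer: chair island

Derivation:
Line 1: ['go', 'python'] (min_width=9, slack=5)
Line 2: ['bright', 'they'] (min_width=11, slack=3)
Line 3: ['water', 'plane'] (min_width=11, slack=3)
Line 4: ['bus', 'emerald'] (min_width=11, slack=3)
Line 5: ['chair', 'island'] (min_width=12, slack=2)
Line 6: ['take'] (min_width=4, slack=10)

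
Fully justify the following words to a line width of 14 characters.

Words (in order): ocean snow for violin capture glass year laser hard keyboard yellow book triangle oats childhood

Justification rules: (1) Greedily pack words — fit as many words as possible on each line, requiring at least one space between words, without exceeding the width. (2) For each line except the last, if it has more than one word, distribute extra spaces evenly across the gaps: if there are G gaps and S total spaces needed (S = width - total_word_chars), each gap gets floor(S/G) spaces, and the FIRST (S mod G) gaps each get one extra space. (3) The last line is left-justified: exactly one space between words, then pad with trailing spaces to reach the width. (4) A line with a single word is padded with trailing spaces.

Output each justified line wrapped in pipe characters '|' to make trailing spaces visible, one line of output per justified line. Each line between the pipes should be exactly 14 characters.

Answer: |ocean snow for|
|violin capture|
|glass     year|
|laser     hard|
|keyboard      |
|yellow    book|
|triangle  oats|
|childhood     |

Derivation:
Line 1: ['ocean', 'snow', 'for'] (min_width=14, slack=0)
Line 2: ['violin', 'capture'] (min_width=14, slack=0)
Line 3: ['glass', 'year'] (min_width=10, slack=4)
Line 4: ['laser', 'hard'] (min_width=10, slack=4)
Line 5: ['keyboard'] (min_width=8, slack=6)
Line 6: ['yellow', 'book'] (min_width=11, slack=3)
Line 7: ['triangle', 'oats'] (min_width=13, slack=1)
Line 8: ['childhood'] (min_width=9, slack=5)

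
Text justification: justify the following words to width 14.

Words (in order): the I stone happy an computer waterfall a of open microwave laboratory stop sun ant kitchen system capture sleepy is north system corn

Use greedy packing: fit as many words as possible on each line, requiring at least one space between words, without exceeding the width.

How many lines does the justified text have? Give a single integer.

Answer: 11

Derivation:
Line 1: ['the', 'I', 'stone'] (min_width=11, slack=3)
Line 2: ['happy', 'an'] (min_width=8, slack=6)
Line 3: ['computer'] (min_width=8, slack=6)
Line 4: ['waterfall', 'a', 'of'] (min_width=14, slack=0)
Line 5: ['open', 'microwave'] (min_width=14, slack=0)
Line 6: ['laboratory'] (min_width=10, slack=4)
Line 7: ['stop', 'sun', 'ant'] (min_width=12, slack=2)
Line 8: ['kitchen', 'system'] (min_width=14, slack=0)
Line 9: ['capture', 'sleepy'] (min_width=14, slack=0)
Line 10: ['is', 'north'] (min_width=8, slack=6)
Line 11: ['system', 'corn'] (min_width=11, slack=3)
Total lines: 11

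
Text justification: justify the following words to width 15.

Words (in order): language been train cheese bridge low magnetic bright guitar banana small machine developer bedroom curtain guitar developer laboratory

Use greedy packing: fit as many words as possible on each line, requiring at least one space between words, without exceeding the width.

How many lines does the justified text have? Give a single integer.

Answer: 11

Derivation:
Line 1: ['language', 'been'] (min_width=13, slack=2)
Line 2: ['train', 'cheese'] (min_width=12, slack=3)
Line 3: ['bridge', 'low'] (min_width=10, slack=5)
Line 4: ['magnetic', 'bright'] (min_width=15, slack=0)
Line 5: ['guitar', 'banana'] (min_width=13, slack=2)
Line 6: ['small', 'machine'] (min_width=13, slack=2)
Line 7: ['developer'] (min_width=9, slack=6)
Line 8: ['bedroom', 'curtain'] (min_width=15, slack=0)
Line 9: ['guitar'] (min_width=6, slack=9)
Line 10: ['developer'] (min_width=9, slack=6)
Line 11: ['laboratory'] (min_width=10, slack=5)
Total lines: 11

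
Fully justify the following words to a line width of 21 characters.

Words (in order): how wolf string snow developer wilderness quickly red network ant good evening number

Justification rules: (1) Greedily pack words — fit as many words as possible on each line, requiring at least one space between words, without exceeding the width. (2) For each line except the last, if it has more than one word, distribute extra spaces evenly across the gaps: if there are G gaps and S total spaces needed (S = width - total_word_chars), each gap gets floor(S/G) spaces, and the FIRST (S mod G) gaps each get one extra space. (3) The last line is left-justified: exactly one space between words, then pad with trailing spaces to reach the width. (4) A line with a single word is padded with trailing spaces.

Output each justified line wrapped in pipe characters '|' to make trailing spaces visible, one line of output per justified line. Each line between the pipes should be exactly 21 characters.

Line 1: ['how', 'wolf', 'string', 'snow'] (min_width=20, slack=1)
Line 2: ['developer', 'wilderness'] (min_width=20, slack=1)
Line 3: ['quickly', 'red', 'network'] (min_width=19, slack=2)
Line 4: ['ant', 'good', 'evening'] (min_width=16, slack=5)
Line 5: ['number'] (min_width=6, slack=15)

Answer: |how  wolf string snow|
|developer  wilderness|
|quickly  red  network|
|ant    good   evening|
|number               |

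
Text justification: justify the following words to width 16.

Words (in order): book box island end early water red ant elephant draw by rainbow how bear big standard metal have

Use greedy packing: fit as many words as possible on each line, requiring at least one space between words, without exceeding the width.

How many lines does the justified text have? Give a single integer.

Answer: 7

Derivation:
Line 1: ['book', 'box', 'island'] (min_width=15, slack=1)
Line 2: ['end', 'early', 'water'] (min_width=15, slack=1)
Line 3: ['red', 'ant', 'elephant'] (min_width=16, slack=0)
Line 4: ['draw', 'by', 'rainbow'] (min_width=15, slack=1)
Line 5: ['how', 'bear', 'big'] (min_width=12, slack=4)
Line 6: ['standard', 'metal'] (min_width=14, slack=2)
Line 7: ['have'] (min_width=4, slack=12)
Total lines: 7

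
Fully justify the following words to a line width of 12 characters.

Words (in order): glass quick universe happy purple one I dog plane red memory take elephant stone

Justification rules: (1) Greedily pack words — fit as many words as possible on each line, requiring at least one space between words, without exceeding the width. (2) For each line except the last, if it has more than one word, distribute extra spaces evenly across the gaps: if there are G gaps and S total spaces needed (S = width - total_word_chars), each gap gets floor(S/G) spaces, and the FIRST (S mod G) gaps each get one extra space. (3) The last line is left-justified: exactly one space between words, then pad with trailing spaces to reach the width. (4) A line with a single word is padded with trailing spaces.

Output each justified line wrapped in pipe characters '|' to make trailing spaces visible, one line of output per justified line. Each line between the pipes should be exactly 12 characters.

Line 1: ['glass', 'quick'] (min_width=11, slack=1)
Line 2: ['universe'] (min_width=8, slack=4)
Line 3: ['happy', 'purple'] (min_width=12, slack=0)
Line 4: ['one', 'I', 'dog'] (min_width=9, slack=3)
Line 5: ['plane', 'red'] (min_width=9, slack=3)
Line 6: ['memory', 'take'] (min_width=11, slack=1)
Line 7: ['elephant'] (min_width=8, slack=4)
Line 8: ['stone'] (min_width=5, slack=7)

Answer: |glass  quick|
|universe    |
|happy purple|
|one   I  dog|
|plane    red|
|memory  take|
|elephant    |
|stone       |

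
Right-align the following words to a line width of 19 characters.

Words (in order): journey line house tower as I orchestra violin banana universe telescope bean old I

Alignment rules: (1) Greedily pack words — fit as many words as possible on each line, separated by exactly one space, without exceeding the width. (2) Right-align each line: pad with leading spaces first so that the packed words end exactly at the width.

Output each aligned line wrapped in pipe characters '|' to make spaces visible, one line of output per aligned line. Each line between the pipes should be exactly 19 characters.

Answer: | journey line house|
|         tower as I|
|   orchestra violin|
|    banana universe|
| telescope bean old|
|                  I|

Derivation:
Line 1: ['journey', 'line', 'house'] (min_width=18, slack=1)
Line 2: ['tower', 'as', 'I'] (min_width=10, slack=9)
Line 3: ['orchestra', 'violin'] (min_width=16, slack=3)
Line 4: ['banana', 'universe'] (min_width=15, slack=4)
Line 5: ['telescope', 'bean', 'old'] (min_width=18, slack=1)
Line 6: ['I'] (min_width=1, slack=18)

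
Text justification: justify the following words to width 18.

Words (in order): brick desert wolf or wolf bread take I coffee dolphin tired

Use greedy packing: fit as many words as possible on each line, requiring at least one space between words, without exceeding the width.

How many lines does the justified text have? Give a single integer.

Line 1: ['brick', 'desert', 'wolf'] (min_width=17, slack=1)
Line 2: ['or', 'wolf', 'bread', 'take'] (min_width=18, slack=0)
Line 3: ['I', 'coffee', 'dolphin'] (min_width=16, slack=2)
Line 4: ['tired'] (min_width=5, slack=13)
Total lines: 4

Answer: 4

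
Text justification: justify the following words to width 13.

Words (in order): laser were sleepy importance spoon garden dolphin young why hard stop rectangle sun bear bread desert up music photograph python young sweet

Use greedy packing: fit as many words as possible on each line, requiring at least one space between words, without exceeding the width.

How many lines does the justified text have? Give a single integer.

Answer: 13

Derivation:
Line 1: ['laser', 'were'] (min_width=10, slack=3)
Line 2: ['sleepy'] (min_width=6, slack=7)
Line 3: ['importance'] (min_width=10, slack=3)
Line 4: ['spoon', 'garden'] (min_width=12, slack=1)
Line 5: ['dolphin', 'young'] (min_width=13, slack=0)
Line 6: ['why', 'hard', 'stop'] (min_width=13, slack=0)
Line 7: ['rectangle', 'sun'] (min_width=13, slack=0)
Line 8: ['bear', 'bread'] (min_width=10, slack=3)
Line 9: ['desert', 'up'] (min_width=9, slack=4)
Line 10: ['music'] (min_width=5, slack=8)
Line 11: ['photograph'] (min_width=10, slack=3)
Line 12: ['python', 'young'] (min_width=12, slack=1)
Line 13: ['sweet'] (min_width=5, slack=8)
Total lines: 13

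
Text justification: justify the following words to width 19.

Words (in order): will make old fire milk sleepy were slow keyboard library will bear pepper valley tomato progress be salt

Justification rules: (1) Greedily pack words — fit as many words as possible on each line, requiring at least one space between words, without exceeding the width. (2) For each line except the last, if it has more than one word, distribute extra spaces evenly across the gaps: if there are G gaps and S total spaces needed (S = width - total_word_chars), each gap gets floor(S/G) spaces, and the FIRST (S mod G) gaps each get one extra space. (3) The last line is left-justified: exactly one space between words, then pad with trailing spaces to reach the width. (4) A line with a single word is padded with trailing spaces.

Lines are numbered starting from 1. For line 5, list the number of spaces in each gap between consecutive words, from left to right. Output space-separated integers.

Answer: 7

Derivation:
Line 1: ['will', 'make', 'old', 'fire'] (min_width=18, slack=1)
Line 2: ['milk', 'sleepy', 'were'] (min_width=16, slack=3)
Line 3: ['slow', 'keyboard'] (min_width=13, slack=6)
Line 4: ['library', 'will', 'bear'] (min_width=17, slack=2)
Line 5: ['pepper', 'valley'] (min_width=13, slack=6)
Line 6: ['tomato', 'progress', 'be'] (min_width=18, slack=1)
Line 7: ['salt'] (min_width=4, slack=15)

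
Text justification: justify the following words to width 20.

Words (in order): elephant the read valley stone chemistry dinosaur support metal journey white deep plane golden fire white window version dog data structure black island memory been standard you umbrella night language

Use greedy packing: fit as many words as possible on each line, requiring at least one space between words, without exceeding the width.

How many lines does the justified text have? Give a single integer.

Answer: 12

Derivation:
Line 1: ['elephant', 'the', 'read'] (min_width=17, slack=3)
Line 2: ['valley', 'stone'] (min_width=12, slack=8)
Line 3: ['chemistry', 'dinosaur'] (min_width=18, slack=2)
Line 4: ['support', 'metal'] (min_width=13, slack=7)
Line 5: ['journey', 'white', 'deep'] (min_width=18, slack=2)
Line 6: ['plane', 'golden', 'fire'] (min_width=17, slack=3)
Line 7: ['white', 'window', 'version'] (min_width=20, slack=0)
Line 8: ['dog', 'data', 'structure'] (min_width=18, slack=2)
Line 9: ['black', 'island', 'memory'] (min_width=19, slack=1)
Line 10: ['been', 'standard', 'you'] (min_width=17, slack=3)
Line 11: ['umbrella', 'night'] (min_width=14, slack=6)
Line 12: ['language'] (min_width=8, slack=12)
Total lines: 12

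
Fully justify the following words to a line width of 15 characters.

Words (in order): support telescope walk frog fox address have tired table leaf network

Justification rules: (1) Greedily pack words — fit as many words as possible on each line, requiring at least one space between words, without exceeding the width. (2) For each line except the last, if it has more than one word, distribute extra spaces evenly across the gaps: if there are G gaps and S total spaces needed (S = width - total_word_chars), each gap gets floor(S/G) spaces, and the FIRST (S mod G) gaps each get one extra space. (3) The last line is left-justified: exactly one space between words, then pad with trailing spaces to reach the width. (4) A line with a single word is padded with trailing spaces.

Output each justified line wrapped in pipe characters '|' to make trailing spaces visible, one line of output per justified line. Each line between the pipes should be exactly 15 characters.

Answer: |support        |
|telescope  walk|
|frog        fox|
|address    have|
|tired     table|
|leaf network   |

Derivation:
Line 1: ['support'] (min_width=7, slack=8)
Line 2: ['telescope', 'walk'] (min_width=14, slack=1)
Line 3: ['frog', 'fox'] (min_width=8, slack=7)
Line 4: ['address', 'have'] (min_width=12, slack=3)
Line 5: ['tired', 'table'] (min_width=11, slack=4)
Line 6: ['leaf', 'network'] (min_width=12, slack=3)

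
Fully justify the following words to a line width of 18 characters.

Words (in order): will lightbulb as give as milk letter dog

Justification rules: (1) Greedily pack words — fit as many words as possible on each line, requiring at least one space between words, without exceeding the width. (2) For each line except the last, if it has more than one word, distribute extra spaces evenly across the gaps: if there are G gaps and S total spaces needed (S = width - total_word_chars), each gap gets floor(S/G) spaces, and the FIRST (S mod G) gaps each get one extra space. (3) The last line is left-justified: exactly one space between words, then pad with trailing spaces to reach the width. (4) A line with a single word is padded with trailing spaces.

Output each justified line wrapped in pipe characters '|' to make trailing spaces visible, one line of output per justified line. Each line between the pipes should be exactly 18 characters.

Answer: |will  lightbulb as|
|give    as    milk|
|letter dog        |

Derivation:
Line 1: ['will', 'lightbulb', 'as'] (min_width=17, slack=1)
Line 2: ['give', 'as', 'milk'] (min_width=12, slack=6)
Line 3: ['letter', 'dog'] (min_width=10, slack=8)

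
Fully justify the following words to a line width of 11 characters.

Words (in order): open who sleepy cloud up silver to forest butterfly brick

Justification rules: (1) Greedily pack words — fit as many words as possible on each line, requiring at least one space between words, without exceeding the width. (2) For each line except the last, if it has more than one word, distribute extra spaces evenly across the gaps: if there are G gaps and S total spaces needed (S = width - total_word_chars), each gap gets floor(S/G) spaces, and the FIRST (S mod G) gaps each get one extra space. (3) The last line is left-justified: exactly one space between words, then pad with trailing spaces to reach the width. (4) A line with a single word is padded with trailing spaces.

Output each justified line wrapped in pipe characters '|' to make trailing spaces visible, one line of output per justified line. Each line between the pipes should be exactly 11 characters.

Line 1: ['open', 'who'] (min_width=8, slack=3)
Line 2: ['sleepy'] (min_width=6, slack=5)
Line 3: ['cloud', 'up'] (min_width=8, slack=3)
Line 4: ['silver', 'to'] (min_width=9, slack=2)
Line 5: ['forest'] (min_width=6, slack=5)
Line 6: ['butterfly'] (min_width=9, slack=2)
Line 7: ['brick'] (min_width=5, slack=6)

Answer: |open    who|
|sleepy     |
|cloud    up|
|silver   to|
|forest     |
|butterfly  |
|brick      |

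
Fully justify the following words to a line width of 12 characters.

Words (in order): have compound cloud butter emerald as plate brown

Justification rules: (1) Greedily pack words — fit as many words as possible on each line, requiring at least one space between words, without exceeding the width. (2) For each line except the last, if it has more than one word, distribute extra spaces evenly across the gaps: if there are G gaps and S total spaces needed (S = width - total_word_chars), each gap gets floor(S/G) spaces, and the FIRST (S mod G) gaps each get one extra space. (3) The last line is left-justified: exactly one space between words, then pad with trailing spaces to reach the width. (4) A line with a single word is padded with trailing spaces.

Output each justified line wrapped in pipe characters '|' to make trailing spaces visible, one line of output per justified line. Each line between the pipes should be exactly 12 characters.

Answer: |have        |
|compound    |
|cloud butter|
|emerald   as|
|plate brown |

Derivation:
Line 1: ['have'] (min_width=4, slack=8)
Line 2: ['compound'] (min_width=8, slack=4)
Line 3: ['cloud', 'butter'] (min_width=12, slack=0)
Line 4: ['emerald', 'as'] (min_width=10, slack=2)
Line 5: ['plate', 'brown'] (min_width=11, slack=1)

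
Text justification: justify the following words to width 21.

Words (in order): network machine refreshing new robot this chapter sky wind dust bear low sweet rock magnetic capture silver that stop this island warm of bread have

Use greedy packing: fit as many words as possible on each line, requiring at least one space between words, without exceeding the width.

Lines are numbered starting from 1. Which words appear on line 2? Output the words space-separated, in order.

Line 1: ['network', 'machine'] (min_width=15, slack=6)
Line 2: ['refreshing', 'new', 'robot'] (min_width=20, slack=1)
Line 3: ['this', 'chapter', 'sky', 'wind'] (min_width=21, slack=0)
Line 4: ['dust', 'bear', 'low', 'sweet'] (min_width=19, slack=2)
Line 5: ['rock', 'magnetic', 'capture'] (min_width=21, slack=0)
Line 6: ['silver', 'that', 'stop', 'this'] (min_width=21, slack=0)
Line 7: ['island', 'warm', 'of', 'bread'] (min_width=20, slack=1)
Line 8: ['have'] (min_width=4, slack=17)

Answer: refreshing new robot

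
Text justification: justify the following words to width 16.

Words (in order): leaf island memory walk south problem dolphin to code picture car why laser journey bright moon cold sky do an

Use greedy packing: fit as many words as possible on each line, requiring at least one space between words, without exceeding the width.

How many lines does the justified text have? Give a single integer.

Answer: 8

Derivation:
Line 1: ['leaf', 'island'] (min_width=11, slack=5)
Line 2: ['memory', 'walk'] (min_width=11, slack=5)
Line 3: ['south', 'problem'] (min_width=13, slack=3)
Line 4: ['dolphin', 'to', 'code'] (min_width=15, slack=1)
Line 5: ['picture', 'car', 'why'] (min_width=15, slack=1)
Line 6: ['laser', 'journey'] (min_width=13, slack=3)
Line 7: ['bright', 'moon', 'cold'] (min_width=16, slack=0)
Line 8: ['sky', 'do', 'an'] (min_width=9, slack=7)
Total lines: 8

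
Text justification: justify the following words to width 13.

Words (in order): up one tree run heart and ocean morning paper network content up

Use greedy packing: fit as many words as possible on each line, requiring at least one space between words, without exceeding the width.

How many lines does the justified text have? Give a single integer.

Line 1: ['up', 'one', 'tree'] (min_width=11, slack=2)
Line 2: ['run', 'heart', 'and'] (min_width=13, slack=0)
Line 3: ['ocean', 'morning'] (min_width=13, slack=0)
Line 4: ['paper', 'network'] (min_width=13, slack=0)
Line 5: ['content', 'up'] (min_width=10, slack=3)
Total lines: 5

Answer: 5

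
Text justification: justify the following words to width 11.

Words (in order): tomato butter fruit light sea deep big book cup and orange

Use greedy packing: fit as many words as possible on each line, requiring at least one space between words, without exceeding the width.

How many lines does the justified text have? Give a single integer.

Answer: 7

Derivation:
Line 1: ['tomato'] (min_width=6, slack=5)
Line 2: ['butter'] (min_width=6, slack=5)
Line 3: ['fruit', 'light'] (min_width=11, slack=0)
Line 4: ['sea', 'deep'] (min_width=8, slack=3)
Line 5: ['big', 'book'] (min_width=8, slack=3)
Line 6: ['cup', 'and'] (min_width=7, slack=4)
Line 7: ['orange'] (min_width=6, slack=5)
Total lines: 7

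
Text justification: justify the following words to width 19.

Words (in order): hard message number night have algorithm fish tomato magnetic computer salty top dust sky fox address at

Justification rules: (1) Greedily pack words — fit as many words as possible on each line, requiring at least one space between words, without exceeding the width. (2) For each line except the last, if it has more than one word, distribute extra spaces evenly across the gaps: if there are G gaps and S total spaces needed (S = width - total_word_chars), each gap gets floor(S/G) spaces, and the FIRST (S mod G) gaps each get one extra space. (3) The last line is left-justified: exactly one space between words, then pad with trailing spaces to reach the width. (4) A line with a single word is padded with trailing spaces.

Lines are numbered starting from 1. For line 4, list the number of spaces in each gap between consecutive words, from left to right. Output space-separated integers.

Answer: 5

Derivation:
Line 1: ['hard', 'message', 'number'] (min_width=19, slack=0)
Line 2: ['night', 'have'] (min_width=10, slack=9)
Line 3: ['algorithm', 'fish'] (min_width=14, slack=5)
Line 4: ['tomato', 'magnetic'] (min_width=15, slack=4)
Line 5: ['computer', 'salty', 'top'] (min_width=18, slack=1)
Line 6: ['dust', 'sky', 'fox'] (min_width=12, slack=7)
Line 7: ['address', 'at'] (min_width=10, slack=9)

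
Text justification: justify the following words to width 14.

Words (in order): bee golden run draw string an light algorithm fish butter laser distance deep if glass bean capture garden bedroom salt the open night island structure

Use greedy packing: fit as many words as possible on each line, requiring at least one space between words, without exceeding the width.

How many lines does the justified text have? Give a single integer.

Line 1: ['bee', 'golden', 'run'] (min_width=14, slack=0)
Line 2: ['draw', 'string', 'an'] (min_width=14, slack=0)
Line 3: ['light'] (min_width=5, slack=9)
Line 4: ['algorithm', 'fish'] (min_width=14, slack=0)
Line 5: ['butter', 'laser'] (min_width=12, slack=2)
Line 6: ['distance', 'deep'] (min_width=13, slack=1)
Line 7: ['if', 'glass', 'bean'] (min_width=13, slack=1)
Line 8: ['capture', 'garden'] (min_width=14, slack=0)
Line 9: ['bedroom', 'salt'] (min_width=12, slack=2)
Line 10: ['the', 'open', 'night'] (min_width=14, slack=0)
Line 11: ['island'] (min_width=6, slack=8)
Line 12: ['structure'] (min_width=9, slack=5)
Total lines: 12

Answer: 12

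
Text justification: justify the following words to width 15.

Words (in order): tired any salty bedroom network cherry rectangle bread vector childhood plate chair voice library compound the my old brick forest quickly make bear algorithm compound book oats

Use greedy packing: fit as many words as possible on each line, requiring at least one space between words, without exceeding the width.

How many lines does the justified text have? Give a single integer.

Answer: 15

Derivation:
Line 1: ['tired', 'any', 'salty'] (min_width=15, slack=0)
Line 2: ['bedroom', 'network'] (min_width=15, slack=0)
Line 3: ['cherry'] (min_width=6, slack=9)
Line 4: ['rectangle', 'bread'] (min_width=15, slack=0)
Line 5: ['vector'] (min_width=6, slack=9)
Line 6: ['childhood', 'plate'] (min_width=15, slack=0)
Line 7: ['chair', 'voice'] (min_width=11, slack=4)
Line 8: ['library'] (min_width=7, slack=8)
Line 9: ['compound', 'the', 'my'] (min_width=15, slack=0)
Line 10: ['old', 'brick'] (min_width=9, slack=6)
Line 11: ['forest', 'quickly'] (min_width=14, slack=1)
Line 12: ['make', 'bear'] (min_width=9, slack=6)
Line 13: ['algorithm'] (min_width=9, slack=6)
Line 14: ['compound', 'book'] (min_width=13, slack=2)
Line 15: ['oats'] (min_width=4, slack=11)
Total lines: 15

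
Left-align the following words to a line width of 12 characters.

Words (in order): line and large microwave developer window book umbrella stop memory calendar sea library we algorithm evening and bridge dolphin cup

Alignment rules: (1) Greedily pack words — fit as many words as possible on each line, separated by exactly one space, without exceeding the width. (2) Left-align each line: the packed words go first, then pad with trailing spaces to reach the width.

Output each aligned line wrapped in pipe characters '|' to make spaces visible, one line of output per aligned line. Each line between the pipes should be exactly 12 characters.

Line 1: ['line', 'and'] (min_width=8, slack=4)
Line 2: ['large'] (min_width=5, slack=7)
Line 3: ['microwave'] (min_width=9, slack=3)
Line 4: ['developer'] (min_width=9, slack=3)
Line 5: ['window', 'book'] (min_width=11, slack=1)
Line 6: ['umbrella'] (min_width=8, slack=4)
Line 7: ['stop', 'memory'] (min_width=11, slack=1)
Line 8: ['calendar', 'sea'] (min_width=12, slack=0)
Line 9: ['library', 'we'] (min_width=10, slack=2)
Line 10: ['algorithm'] (min_width=9, slack=3)
Line 11: ['evening', 'and'] (min_width=11, slack=1)
Line 12: ['bridge'] (min_width=6, slack=6)
Line 13: ['dolphin', 'cup'] (min_width=11, slack=1)

Answer: |line and    |
|large       |
|microwave   |
|developer   |
|window book |
|umbrella    |
|stop memory |
|calendar sea|
|library we  |
|algorithm   |
|evening and |
|bridge      |
|dolphin cup |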